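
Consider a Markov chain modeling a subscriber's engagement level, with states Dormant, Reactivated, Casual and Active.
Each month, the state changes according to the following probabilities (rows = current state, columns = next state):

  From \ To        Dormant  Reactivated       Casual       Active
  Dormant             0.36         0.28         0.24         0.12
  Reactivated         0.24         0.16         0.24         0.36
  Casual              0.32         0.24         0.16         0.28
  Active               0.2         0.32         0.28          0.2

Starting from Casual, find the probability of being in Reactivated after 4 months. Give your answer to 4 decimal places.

Propagate the distribution vector 4 months from Casual.
After 0 months: (0.0000, 0.0000, 1.0000, 0.0000)
After 1 month: (0.3200, 0.2400, 0.1600, 0.2800)
After 2 months: (0.2800, 0.2560, 0.2384, 0.2256)
After 3 months: (0.2836, 0.2488, 0.2300, 0.2376)
After 4 months: (0.2829, 0.2505, 0.2311, 0.2355)
P(in Reactivated after 4 months) = 0.2505

0.2505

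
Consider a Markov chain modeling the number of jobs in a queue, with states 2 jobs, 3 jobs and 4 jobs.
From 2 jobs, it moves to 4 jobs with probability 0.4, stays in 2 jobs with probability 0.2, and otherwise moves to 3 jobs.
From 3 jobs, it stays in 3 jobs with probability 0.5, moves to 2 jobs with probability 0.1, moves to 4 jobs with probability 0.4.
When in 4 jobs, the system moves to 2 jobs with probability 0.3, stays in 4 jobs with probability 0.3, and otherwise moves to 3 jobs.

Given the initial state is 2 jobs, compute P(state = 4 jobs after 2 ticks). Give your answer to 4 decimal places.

0.3600

Sum over the intermediate state after 1 tick:
P = P(2 jobs→2 jobs)·P(2 jobs→4 jobs) + P(2 jobs→3 jobs)·P(3 jobs→4 jobs) + P(2 jobs→4 jobs)·P(4 jobs→4 jobs)
  = 0.2×0.4 + 0.4×0.4 + 0.4×0.3
  = 0.0800 + 0.1600 + 0.1200 = 0.3600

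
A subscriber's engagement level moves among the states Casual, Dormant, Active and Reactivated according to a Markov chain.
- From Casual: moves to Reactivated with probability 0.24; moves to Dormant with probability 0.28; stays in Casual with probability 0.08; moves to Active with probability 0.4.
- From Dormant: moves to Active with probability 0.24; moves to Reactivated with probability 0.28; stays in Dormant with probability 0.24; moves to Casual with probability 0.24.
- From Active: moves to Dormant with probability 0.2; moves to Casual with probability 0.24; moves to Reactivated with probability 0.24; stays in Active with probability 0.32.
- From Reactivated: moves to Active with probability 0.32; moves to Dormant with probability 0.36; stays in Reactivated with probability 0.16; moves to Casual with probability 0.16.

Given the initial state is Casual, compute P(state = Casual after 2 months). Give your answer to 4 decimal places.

Propagate the distribution vector 2 months from Casual.
After 0 months: (1.0000, 0.0000, 0.0000, 0.0000)
After 1 month: (0.0800, 0.2800, 0.4000, 0.2400)
After 2 months: (0.2080, 0.2560, 0.3040, 0.2320)
P(in Casual after 2 months) = 0.2080

0.2080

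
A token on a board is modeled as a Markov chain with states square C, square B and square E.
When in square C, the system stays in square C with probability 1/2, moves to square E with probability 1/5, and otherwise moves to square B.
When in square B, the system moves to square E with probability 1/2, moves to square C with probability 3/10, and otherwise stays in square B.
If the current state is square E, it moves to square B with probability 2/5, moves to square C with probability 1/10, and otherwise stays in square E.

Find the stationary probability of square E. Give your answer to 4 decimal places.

0.4189

Let the stationary distribution be π with π = πP and π_1 + π_2 + π_3 = 1.
π_1 = 0.5·π_1 + 0.3·π_2 + 0.1·π_3
π_2 = 0.3·π_1 + 0.2·π_2 + 0.4·π_3
Solving with the normalization constraint gives π = (0.2703, 0.3108, 0.4189).
So the stationary probability of square E is 0.4189.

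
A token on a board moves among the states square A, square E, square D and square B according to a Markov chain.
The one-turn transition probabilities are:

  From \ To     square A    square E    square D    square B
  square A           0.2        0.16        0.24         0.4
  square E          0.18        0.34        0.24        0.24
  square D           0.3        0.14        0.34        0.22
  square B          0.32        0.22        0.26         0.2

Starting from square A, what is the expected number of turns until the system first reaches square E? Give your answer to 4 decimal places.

Let t(s) be the expected number of turns to first reach square E from state s, with t(square E) = 0. Conditioning on the first turn:
t(square A) = 1 + 0.2·t(square A) + 0.24·t(square D) + 0.4·t(square B)
t(square D) = 1 + 0.3·t(square A) + 0.34·t(square D) + 0.22·t(square B)
t(square B) = 1 + 0.32·t(square A) + 0.26·t(square D) + 0.2·t(square B)
Solving: t(square A) = 5.8113, t(square D) = 5.9979, t(square B) = 5.5239.
Expected turns from square A to square E: 5.8113.

5.8113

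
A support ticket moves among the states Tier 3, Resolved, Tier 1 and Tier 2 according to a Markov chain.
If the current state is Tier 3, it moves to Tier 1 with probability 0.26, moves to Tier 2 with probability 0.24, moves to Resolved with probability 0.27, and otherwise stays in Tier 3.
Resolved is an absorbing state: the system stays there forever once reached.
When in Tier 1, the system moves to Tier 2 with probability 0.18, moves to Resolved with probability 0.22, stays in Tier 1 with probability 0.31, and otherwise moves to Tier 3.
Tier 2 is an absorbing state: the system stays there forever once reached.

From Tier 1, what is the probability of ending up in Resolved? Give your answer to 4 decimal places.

0.5433

Let h(s) be the probability of absorption at Resolved starting from transient state s. Then h(Resolved) = 1 and h(Tier 2) = 0. By first-step analysis:
h(Tier 3) = 0.23·h(Tier 3) + 0.27·1 + 0.26·h(Tier 1) + 0.24·0
h(Tier 1) = 0.29·h(Tier 3) + 0.22·1 + 0.31·h(Tier 1) + 0.18·0
Solving: h(Tier 3) = 0.5341, h(Tier 1) = 0.5433.
Starting from Tier 1, the probability is 0.5433.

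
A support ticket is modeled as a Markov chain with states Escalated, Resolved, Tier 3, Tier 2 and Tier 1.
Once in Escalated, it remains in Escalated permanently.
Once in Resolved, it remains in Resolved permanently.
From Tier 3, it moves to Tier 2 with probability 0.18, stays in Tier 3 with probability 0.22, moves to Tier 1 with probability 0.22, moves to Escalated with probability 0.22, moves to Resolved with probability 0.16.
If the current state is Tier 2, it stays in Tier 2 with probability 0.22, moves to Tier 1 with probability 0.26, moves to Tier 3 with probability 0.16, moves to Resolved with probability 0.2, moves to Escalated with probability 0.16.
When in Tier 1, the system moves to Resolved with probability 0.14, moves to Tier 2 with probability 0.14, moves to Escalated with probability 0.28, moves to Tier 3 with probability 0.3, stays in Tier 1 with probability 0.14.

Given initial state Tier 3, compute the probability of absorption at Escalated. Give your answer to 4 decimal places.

0.5766

Let h(s) be the probability of absorption at Escalated starting from transient state s. Then h(Escalated) = 1 and h(Resolved) = 0. By first-step analysis:
h(Tier 3) = 0.22·1 + 0.16·0 + 0.22·h(Tier 3) + 0.18·h(Tier 2) + 0.22·h(Tier 1)
h(Tier 2) = 0.16·1 + 0.2·0 + 0.16·h(Tier 3) + 0.22·h(Tier 2) + 0.26·h(Tier 1)
h(Tier 1) = 0.28·1 + 0.14·0 + 0.3·h(Tier 3) + 0.14·h(Tier 2) + 0.14·h(Tier 1)
Solving: h(Tier 3) = 0.5766, h(Tier 2) = 0.5276, h(Tier 1) = 0.6126.
Starting from Tier 3, the probability is 0.5766.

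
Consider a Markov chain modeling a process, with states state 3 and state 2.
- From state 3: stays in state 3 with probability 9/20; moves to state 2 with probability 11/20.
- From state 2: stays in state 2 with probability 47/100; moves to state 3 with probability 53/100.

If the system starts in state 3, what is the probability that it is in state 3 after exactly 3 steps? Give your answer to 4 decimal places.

0.4905

Propagate the distribution vector 3 steps from state 3.
After 0 steps: (1.0000, 0.0000)
After 1 step: (0.4500, 0.5500)
After 2 steps: (0.4940, 0.5060)
After 3 steps: (0.4905, 0.5095)
P(in state 3 after 3 steps) = 0.4905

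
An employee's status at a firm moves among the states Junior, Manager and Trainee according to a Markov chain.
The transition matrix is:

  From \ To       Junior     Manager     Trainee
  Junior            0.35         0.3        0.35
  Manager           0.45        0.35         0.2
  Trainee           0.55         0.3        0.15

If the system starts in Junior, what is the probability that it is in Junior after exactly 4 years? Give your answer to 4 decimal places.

Propagate the distribution vector 4 years from Junior.
After 0 years: (1.0000, 0.0000, 0.0000)
After 1 year: (0.3500, 0.3000, 0.3500)
After 2 years: (0.4500, 0.3150, 0.2350)
After 3 years: (0.4285, 0.3158, 0.2558)
After 4 years: (0.4327, 0.3158, 0.2515)
P(in Junior after 4 years) = 0.4327

0.4327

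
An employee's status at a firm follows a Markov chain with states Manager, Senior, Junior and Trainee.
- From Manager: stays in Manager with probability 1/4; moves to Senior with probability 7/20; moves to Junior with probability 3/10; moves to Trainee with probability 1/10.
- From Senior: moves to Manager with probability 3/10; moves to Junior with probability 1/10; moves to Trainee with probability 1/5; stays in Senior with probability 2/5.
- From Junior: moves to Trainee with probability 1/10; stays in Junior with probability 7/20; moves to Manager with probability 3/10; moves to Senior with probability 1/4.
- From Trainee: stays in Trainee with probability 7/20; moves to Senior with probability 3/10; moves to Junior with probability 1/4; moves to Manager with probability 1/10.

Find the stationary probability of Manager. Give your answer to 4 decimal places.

Let the stationary distribution be π with π = πP and π_1 + π_2 + π_3 + π_4 = 1.
π_1 = 0.25·π_1 + 0.3·π_2 + 0.3·π_3 + 0.1·π_4
π_2 = 0.35·π_1 + 0.4·π_2 + 0.25·π_3 + 0.3·π_4
π_3 = 0.3·π_1 + 0.1·π_2 + 0.35·π_3 + 0.25·π_4
Solving with the normalization constraint gives π = (0.2518, 0.3342, 0.2361, 0.1779).
So the stationary probability of Manager is 0.2518.

0.2518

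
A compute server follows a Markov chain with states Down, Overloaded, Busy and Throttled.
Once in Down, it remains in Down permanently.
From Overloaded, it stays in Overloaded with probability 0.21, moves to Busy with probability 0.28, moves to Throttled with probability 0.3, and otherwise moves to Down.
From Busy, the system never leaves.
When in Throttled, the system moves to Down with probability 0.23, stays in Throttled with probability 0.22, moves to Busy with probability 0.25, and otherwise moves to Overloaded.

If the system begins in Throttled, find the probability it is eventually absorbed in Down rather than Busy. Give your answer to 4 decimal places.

0.4650

Let h(s) be the probability of absorption at Down starting from transient state s. Then h(Down) = 1 and h(Busy) = 0. By first-step analysis:
h(Overloaded) = 0.21·1 + 0.21·h(Overloaded) + 0.28·0 + 0.3·h(Throttled)
h(Throttled) = 0.23·1 + 0.3·h(Overloaded) + 0.25·0 + 0.22·h(Throttled)
Solving: h(Overloaded) = 0.4424, h(Throttled) = 0.4650.
Starting from Throttled, the probability is 0.4650.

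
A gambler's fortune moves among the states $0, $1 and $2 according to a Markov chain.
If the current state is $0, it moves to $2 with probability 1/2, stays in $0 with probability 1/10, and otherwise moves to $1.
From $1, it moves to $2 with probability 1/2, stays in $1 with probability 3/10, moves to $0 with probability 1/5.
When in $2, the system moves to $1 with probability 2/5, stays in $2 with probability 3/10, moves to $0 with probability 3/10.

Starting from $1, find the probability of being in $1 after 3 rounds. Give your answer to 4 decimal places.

Propagate the distribution vector 3 rounds from $1.
After 0 rounds: (0.0000, 1.0000, 0.0000)
After 1 round: (0.2000, 0.3000, 0.5000)
After 2 rounds: (0.2300, 0.3700, 0.4000)
After 3 rounds: (0.2170, 0.3630, 0.4200)
P(in $1 after 3 rounds) = 0.3630

0.3630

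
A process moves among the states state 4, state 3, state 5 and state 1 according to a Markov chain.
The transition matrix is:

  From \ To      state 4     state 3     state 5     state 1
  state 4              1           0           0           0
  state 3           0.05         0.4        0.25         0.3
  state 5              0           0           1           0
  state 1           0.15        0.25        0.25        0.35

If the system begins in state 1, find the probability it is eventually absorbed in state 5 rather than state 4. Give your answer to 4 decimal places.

0.6746

Let h(s) be the probability of absorption at state 5 starting from transient state s. Then h(state 5) = 1 and h(state 4) = 0. By first-step analysis:
h(state 3) = 0.05·0 + 0.4·h(state 3) + 0.25·1 + 0.3·h(state 1)
h(state 1) = 0.15·0 + 0.25·h(state 3) + 0.25·1 + 0.35·h(state 1)
Solving: h(state 3) = 0.7540, h(state 1) = 0.6746.
Starting from state 1, the probability is 0.6746.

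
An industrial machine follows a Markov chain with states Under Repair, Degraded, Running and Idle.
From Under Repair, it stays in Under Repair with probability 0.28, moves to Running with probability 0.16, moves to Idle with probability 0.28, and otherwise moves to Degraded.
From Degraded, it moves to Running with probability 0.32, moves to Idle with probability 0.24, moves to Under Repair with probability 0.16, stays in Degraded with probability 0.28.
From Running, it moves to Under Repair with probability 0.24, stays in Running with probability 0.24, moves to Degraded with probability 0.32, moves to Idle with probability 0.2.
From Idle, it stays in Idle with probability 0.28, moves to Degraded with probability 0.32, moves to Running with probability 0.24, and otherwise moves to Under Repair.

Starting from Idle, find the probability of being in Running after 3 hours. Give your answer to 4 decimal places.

0.2482

Propagate the distribution vector 3 hours from Idle.
After 0 hours: (0.0000, 0.0000, 0.0000, 1.0000)
After 1 hour: (0.1600, 0.3200, 0.2400, 0.2800)
After 2 hours: (0.1984, 0.3008, 0.2528, 0.2480)
After 3 hours: (0.2040, 0.3000, 0.2482, 0.2477)
P(in Running after 3 hours) = 0.2482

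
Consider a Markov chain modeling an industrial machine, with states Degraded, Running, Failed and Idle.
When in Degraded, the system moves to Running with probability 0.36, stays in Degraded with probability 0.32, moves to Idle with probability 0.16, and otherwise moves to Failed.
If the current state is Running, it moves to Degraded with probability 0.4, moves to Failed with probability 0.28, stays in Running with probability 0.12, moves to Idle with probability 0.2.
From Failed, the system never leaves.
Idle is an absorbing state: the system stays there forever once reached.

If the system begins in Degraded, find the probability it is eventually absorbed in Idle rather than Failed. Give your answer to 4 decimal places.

Let h(s) be the probability of absorption at Idle starting from transient state s. Then h(Idle) = 1 and h(Failed) = 0. By first-step analysis:
h(Degraded) = 0.32·h(Degraded) + 0.36·h(Running) + 0.16·0 + 0.16·1
h(Running) = 0.4·h(Degraded) + 0.12·h(Running) + 0.28·0 + 0.2·1
Solving: h(Degraded) = 0.4683, h(Running) = 0.4401.
Starting from Degraded, the probability is 0.4683.

0.4683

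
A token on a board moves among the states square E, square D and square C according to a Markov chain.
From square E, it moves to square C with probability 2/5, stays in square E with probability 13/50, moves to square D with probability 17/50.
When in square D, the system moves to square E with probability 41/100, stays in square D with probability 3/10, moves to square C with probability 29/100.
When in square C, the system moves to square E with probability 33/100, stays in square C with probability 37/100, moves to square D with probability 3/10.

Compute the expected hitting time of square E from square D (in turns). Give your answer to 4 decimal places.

Let t(s) be the expected number of turns to first reach square E from state s, with t(square E) = 0. Conditioning on the first turn:
t(square D) = 1 + 0.3·t(square D) + 0.29·t(square C)
t(square C) = 1 + 0.3·t(square D) + 0.37·t(square C)
Solving: t(square D) = 2.5989, t(square C) = 2.8249.
Expected turns from square D to square E: 2.5989.

2.5989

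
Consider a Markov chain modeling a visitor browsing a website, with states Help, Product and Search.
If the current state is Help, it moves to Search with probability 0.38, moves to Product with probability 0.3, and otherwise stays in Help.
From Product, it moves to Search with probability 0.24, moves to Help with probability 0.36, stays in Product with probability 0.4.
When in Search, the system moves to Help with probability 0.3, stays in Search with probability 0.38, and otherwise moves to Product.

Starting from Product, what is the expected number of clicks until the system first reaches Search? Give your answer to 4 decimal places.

3.4667

Let t(s) be the expected number of clicks to first reach Search from state s, with t(Search) = 0. Conditioning on the first click:
t(Help) = 1 + 0.32·t(Help) + 0.3·t(Product)
t(Product) = 1 + 0.36·t(Help) + 0.4·t(Product)
Solving: t(Help) = 3.0000, t(Product) = 3.4667.
Expected clicks from Product to Search: 3.4667.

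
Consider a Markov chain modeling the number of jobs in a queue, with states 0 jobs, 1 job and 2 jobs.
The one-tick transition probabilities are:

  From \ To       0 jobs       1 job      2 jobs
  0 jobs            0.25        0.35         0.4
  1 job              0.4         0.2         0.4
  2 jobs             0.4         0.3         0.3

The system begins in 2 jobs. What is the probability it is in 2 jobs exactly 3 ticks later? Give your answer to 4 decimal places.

0.3630

Propagate the distribution vector 3 ticks from 2 jobs.
After 0 ticks: (0.0000, 0.0000, 1.0000)
After 1 tick: (0.4000, 0.3000, 0.3000)
After 2 ticks: (0.3400, 0.2900, 0.3700)
After 3 ticks: (0.3490, 0.2880, 0.3630)
P(in 2 jobs after 3 ticks) = 0.3630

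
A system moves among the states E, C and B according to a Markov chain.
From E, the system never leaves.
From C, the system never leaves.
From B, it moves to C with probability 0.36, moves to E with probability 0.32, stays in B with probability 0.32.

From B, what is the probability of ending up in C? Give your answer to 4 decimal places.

0.5294

Let h(s) be the probability of absorption at C starting from transient state s. Then h(C) = 1 and h(E) = 0. By first-step analysis:
h(B) = 0.32·0 + 0.36·1 + 0.32·h(B)
Solving: h(B) = 0.5294.
Starting from B, the probability is 0.5294.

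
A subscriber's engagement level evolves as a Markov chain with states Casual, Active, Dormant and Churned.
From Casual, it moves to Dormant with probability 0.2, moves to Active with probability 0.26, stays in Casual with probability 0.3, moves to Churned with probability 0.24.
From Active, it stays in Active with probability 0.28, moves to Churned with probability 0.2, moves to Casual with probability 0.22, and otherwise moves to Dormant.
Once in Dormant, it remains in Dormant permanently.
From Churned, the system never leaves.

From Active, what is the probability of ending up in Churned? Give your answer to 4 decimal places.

0.4315

Let h(s) be the probability of absorption at Churned starting from transient state s. Then h(Churned) = 1 and h(Dormant) = 0. By first-step analysis:
h(Casual) = 0.3·h(Casual) + 0.26·h(Active) + 0.2·0 + 0.24·1
h(Active) = 0.22·h(Casual) + 0.28·h(Active) + 0.3·0 + 0.2·1
Solving: h(Casual) = 0.5031, h(Active) = 0.4315.
Starting from Active, the probability is 0.4315.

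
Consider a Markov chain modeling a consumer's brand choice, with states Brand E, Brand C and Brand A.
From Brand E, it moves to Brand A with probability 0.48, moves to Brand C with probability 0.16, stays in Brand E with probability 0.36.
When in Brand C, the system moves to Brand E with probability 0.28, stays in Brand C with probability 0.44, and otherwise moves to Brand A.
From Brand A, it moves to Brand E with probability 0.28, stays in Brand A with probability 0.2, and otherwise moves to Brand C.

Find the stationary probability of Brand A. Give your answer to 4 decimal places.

0.3156

Let the stationary distribution be π with π = πP and π_1 + π_2 + π_3 = 1.
π_1 = 0.36·π_1 + 0.28·π_2 + 0.28·π_3
π_2 = 0.16·π_1 + 0.44·π_2 + 0.52·π_3
Solving with the normalization constraint gives π = (0.3043, 0.3800, 0.3156).
So the stationary probability of Brand A is 0.3156.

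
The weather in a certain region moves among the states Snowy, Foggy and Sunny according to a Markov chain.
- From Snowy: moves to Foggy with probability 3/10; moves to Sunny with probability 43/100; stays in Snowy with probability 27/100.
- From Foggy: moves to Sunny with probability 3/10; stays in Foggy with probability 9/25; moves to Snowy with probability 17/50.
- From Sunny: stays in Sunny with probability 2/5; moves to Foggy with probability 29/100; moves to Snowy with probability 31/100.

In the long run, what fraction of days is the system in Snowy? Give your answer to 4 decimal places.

0.3072

Let the stationary distribution be π with π = πP and π_1 + π_2 + π_3 = 1.
π_1 = 0.27·π_1 + 0.34·π_2 + 0.31·π_3
π_2 = 0.3·π_1 + 0.36·π_2 + 0.29·π_3
Solving with the normalization constraint gives π = (0.3072, 0.3151, 0.3777).
So the stationary probability of Snowy is 0.3072.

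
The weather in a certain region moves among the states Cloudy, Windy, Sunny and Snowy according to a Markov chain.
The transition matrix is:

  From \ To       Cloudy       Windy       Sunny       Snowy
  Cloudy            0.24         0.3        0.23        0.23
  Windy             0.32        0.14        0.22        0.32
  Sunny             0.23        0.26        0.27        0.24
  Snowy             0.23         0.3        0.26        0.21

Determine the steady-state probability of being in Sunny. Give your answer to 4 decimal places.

Let the stationary distribution be π with π = πP and π_1 + π_2 + π_3 + π_4 = 1.
π_1 = 0.24·π_1 + 0.32·π_2 + 0.23·π_3 + 0.23·π_4
π_2 = 0.3·π_1 + 0.14·π_2 + 0.26·π_3 + 0.3·π_4
π_3 = 0.23·π_1 + 0.22·π_2 + 0.27·π_3 + 0.26·π_4
Solving with the normalization constraint gives π = (0.2551, 0.2502, 0.2448, 0.2500).
So the stationary probability of Sunny is 0.2448.

0.2448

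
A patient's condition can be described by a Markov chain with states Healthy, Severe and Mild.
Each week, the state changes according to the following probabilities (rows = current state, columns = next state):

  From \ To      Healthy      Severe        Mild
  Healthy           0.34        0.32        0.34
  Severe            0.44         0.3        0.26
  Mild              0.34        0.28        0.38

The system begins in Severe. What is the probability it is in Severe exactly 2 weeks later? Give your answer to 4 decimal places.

Sum over the intermediate state after 1 week:
P = P(Severe→Healthy)·P(Healthy→Severe) + P(Severe→Severe)·P(Severe→Severe) + P(Severe→Mild)·P(Mild→Severe)
  = 0.44×0.32 + 0.3×0.3 + 0.26×0.28
  = 0.1408 + 0.0900 + 0.0728 = 0.3036

0.3036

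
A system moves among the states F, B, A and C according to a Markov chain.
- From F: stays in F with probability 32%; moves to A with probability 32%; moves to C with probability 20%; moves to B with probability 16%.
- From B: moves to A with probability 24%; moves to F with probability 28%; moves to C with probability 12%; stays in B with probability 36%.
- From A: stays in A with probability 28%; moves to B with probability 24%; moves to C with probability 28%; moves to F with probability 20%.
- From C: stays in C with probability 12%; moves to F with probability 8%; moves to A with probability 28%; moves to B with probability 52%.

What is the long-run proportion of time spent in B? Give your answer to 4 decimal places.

0.3099

Let the stationary distribution be π with π = πP and π_1 + π_2 + π_3 + π_4 = 1.
π_1 = 0.32·π_1 + 0.28·π_2 + 0.2·π_3 + 0.08·π_4
π_2 = 0.16·π_1 + 0.36·π_2 + 0.24·π_3 + 0.52·π_4
π_3 = 0.32·π_1 + 0.24·π_2 + 0.28·π_3 + 0.28·π_4
Solving with the normalization constraint gives π = (0.2305, 0.3099, 0.2768, 0.1827).
So the stationary probability of B is 0.3099.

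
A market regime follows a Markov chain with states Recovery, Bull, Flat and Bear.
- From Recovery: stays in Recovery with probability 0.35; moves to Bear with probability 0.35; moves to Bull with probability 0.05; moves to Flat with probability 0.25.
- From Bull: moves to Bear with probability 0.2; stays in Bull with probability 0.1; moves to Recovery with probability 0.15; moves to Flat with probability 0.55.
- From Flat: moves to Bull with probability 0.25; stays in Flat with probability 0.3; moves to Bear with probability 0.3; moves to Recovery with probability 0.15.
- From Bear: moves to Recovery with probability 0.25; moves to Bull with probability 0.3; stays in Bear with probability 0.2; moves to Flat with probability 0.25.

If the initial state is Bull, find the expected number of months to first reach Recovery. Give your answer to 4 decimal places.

Let t(s) be the expected number of months to first reach Recovery from state s, with t(Recovery) = 0. Conditioning on the first month:
t(Bull) = 1 + 0.1·t(Bull) + 0.55·t(Flat) + 0.2·t(Bear)
t(Flat) = 1 + 0.25·t(Bull) + 0.3·t(Flat) + 0.3·t(Bear)
t(Bear) = 1 + 0.3·t(Bull) + 0.25·t(Flat) + 0.2·t(Bear)
Solving: t(Bull) = 5.7528, t(Flat) = 5.7079, t(Bear) = 5.1910.
Expected months from Bull to Recovery: 5.7528.

5.7528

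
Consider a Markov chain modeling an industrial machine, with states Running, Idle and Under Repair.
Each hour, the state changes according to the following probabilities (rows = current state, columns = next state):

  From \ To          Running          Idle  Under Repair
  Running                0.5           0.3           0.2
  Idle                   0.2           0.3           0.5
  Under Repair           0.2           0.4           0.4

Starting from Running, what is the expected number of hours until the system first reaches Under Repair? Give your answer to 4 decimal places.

3.4483

Let t(s) be the expected number of hours to first reach Under Repair from state s, with t(Under Repair) = 0. Conditioning on the first hour:
t(Running) = 1 + 0.5·t(Running) + 0.3·t(Idle)
t(Idle) = 1 + 0.2·t(Running) + 0.3·t(Idle)
Solving: t(Running) = 3.4483, t(Idle) = 2.4138.
Expected hours from Running to Under Repair: 3.4483.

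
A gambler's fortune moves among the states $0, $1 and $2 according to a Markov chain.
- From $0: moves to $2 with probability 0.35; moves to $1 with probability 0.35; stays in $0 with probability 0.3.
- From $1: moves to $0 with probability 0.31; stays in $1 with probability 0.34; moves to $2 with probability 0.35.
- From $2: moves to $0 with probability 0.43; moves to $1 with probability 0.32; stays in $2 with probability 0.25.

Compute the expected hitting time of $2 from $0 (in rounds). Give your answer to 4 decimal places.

2.8571

Let t(s) be the expected number of rounds to first reach $2 from state s, with t($2) = 0. Conditioning on the first round:
t($0) = 1 + 0.3·t($0) + 0.35·t($1)
t($1) = 1 + 0.31·t($0) + 0.34·t($1)
Solving: t($0) = 2.8571, t($1) = 2.8571.
Expected rounds from $0 to $2: 2.8571.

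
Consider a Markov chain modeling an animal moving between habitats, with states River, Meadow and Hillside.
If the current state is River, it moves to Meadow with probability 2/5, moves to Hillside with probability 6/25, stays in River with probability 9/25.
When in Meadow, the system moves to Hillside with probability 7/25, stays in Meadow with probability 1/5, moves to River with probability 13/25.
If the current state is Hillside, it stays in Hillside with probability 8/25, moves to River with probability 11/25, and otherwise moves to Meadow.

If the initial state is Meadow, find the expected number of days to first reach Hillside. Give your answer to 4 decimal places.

Let t(s) be the expected number of days to first reach Hillside from state s, with t(Hillside) = 0. Conditioning on the first day:
t(River) = 1 + 0.36·t(River) + 0.4·t(Meadow)
t(Meadow) = 1 + 0.52·t(River) + 0.2·t(Meadow)
Solving: t(River) = 3.9474, t(Meadow) = 3.8158.
Expected days from Meadow to Hillside: 3.8158.

3.8158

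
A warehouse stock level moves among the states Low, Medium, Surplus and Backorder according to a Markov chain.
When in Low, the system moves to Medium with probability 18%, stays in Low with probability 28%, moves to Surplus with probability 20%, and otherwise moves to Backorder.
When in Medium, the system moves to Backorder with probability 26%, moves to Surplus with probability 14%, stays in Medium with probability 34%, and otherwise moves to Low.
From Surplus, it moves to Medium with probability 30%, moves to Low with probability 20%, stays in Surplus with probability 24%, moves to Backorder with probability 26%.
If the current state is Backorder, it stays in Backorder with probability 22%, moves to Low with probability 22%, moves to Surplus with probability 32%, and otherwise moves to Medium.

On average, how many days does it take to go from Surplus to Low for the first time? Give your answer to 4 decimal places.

Let t(s) be the expected number of days to first reach Low from state s, with t(Low) = 0. Conditioning on the first day:
t(Medium) = 1 + 0.34·t(Medium) + 0.14·t(Surplus) + 0.26·t(Backorder)
t(Surplus) = 1 + 0.3·t(Medium) + 0.24·t(Surplus) + 0.26·t(Backorder)
t(Backorder) = 1 + 0.24·t(Medium) + 0.32·t(Surplus) + 0.22·t(Backorder)
Solving: t(Medium) = 4.2076, t(Surplus) = 4.4881, t(Backorder) = 4.4180.
Expected days from Surplus to Low: 4.4881.

4.4881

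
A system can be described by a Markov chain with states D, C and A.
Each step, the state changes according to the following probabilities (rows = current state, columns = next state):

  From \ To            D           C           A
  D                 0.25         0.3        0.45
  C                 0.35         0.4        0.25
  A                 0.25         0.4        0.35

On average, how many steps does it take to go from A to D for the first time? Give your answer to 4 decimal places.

Let t(s) be the expected number of steps to first reach D from state s, with t(D) = 0. Conditioning on the first step:
t(C) = 1 + 0.4·t(C) + 0.25·t(A)
t(A) = 1 + 0.4·t(C) + 0.35·t(A)
Solving: t(C) = 3.1034, t(A) = 3.4483.
Expected steps from A to D: 3.4483.

3.4483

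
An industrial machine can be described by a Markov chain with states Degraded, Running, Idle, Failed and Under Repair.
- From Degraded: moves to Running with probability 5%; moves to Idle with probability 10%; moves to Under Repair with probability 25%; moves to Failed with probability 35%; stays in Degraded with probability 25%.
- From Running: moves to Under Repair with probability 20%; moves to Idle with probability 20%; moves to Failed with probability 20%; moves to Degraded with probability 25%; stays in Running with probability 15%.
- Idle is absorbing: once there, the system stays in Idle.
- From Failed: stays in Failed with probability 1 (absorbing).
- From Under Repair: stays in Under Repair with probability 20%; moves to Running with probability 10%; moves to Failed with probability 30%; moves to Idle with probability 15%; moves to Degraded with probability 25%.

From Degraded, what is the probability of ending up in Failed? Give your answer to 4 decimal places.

0.7344

Let h(s) be the probability of absorption at Failed starting from transient state s. Then h(Failed) = 1 and h(Idle) = 0. By first-step analysis:
h(Degraded) = 0.25·h(Degraded) + 0.05·h(Running) + 0.1·0 + 0.35·1 + 0.25·h(Under Repair)
h(Running) = 0.25·h(Degraded) + 0.15·h(Running) + 0.2·0 + 0.2·1 + 0.2·h(Under Repair)
h(Under Repair) = 0.25·h(Degraded) + 0.1·h(Running) + 0.15·0 + 0.3·1 + 0.2·h(Under Repair)
Solving: h(Degraded) = 0.7344, h(Running) = 0.6115, h(Under Repair) = 0.6809.
Starting from Degraded, the probability is 0.7344.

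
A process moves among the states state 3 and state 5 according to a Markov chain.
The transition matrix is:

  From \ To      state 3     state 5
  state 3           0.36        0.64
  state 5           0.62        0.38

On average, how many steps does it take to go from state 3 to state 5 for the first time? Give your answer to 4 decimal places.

1.5625

Let t(s) be the expected number of steps to first reach state 5 from state s, with t(state 5) = 0. Conditioning on the first step:
t(state 3) = 1 + 0.36·t(state 3)
Solving: t(state 3) = 1.5625.
Expected steps from state 3 to state 5: 1.5625.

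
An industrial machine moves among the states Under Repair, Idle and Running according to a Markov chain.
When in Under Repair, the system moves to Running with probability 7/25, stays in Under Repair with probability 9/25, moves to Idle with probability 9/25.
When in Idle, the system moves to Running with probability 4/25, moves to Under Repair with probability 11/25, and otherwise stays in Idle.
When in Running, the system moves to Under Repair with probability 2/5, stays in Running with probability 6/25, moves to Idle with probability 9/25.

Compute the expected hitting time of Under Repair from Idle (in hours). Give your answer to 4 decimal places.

Let t(s) be the expected number of hours to first reach Under Repair from state s, with t(Under Repair) = 0. Conditioning on the first hour:
t(Idle) = 1 + 0.4·t(Idle) + 0.16·t(Running)
t(Running) = 1 + 0.36·t(Idle) + 0.24·t(Running)
Solving: t(Idle) = 2.3092, t(Running) = 2.4096.
Expected hours from Idle to Under Repair: 2.3092.

2.3092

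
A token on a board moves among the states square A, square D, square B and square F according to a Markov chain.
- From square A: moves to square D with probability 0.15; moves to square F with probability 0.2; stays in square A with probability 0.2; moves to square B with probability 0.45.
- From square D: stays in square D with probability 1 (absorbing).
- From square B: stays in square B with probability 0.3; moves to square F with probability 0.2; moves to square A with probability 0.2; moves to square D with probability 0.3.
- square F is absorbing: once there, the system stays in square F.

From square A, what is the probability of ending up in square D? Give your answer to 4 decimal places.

0.5106

Let h(s) be the probability of absorption at square D starting from transient state s. Then h(square D) = 1 and h(square F) = 0. By first-step analysis:
h(square A) = 0.2·h(square A) + 0.15·1 + 0.45·h(square B) + 0.2·0
h(square B) = 0.2·h(square A) + 0.3·1 + 0.3·h(square B) + 0.2·0
Solving: h(square A) = 0.5106, h(square B) = 0.5745.
Starting from square A, the probability is 0.5106.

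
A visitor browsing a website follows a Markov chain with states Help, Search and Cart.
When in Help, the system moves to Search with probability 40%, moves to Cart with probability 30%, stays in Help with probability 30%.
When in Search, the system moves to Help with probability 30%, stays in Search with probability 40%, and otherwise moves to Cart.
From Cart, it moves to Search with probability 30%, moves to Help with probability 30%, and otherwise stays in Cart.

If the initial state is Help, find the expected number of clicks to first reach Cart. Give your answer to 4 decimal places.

Let t(s) be the expected number of clicks to first reach Cart from state s, with t(Cart) = 0. Conditioning on the first click:
t(Help) = 1 + 0.3·t(Help) + 0.4·t(Search)
t(Search) = 1 + 0.3·t(Help) + 0.4·t(Search)
Solving: t(Help) = 3.3333, t(Search) = 3.3333.
Expected clicks from Help to Cart: 3.3333.

3.3333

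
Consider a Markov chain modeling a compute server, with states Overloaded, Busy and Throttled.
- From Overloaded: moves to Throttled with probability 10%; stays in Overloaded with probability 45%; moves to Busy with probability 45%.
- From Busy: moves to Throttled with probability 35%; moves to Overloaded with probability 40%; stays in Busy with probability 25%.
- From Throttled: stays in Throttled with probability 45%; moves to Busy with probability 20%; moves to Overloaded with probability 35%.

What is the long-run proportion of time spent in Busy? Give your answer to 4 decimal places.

Let the stationary distribution be π with π = πP and π_1 + π_2 + π_3 = 1.
π_1 = 0.45·π_1 + 0.4·π_2 + 0.35·π_3
π_2 = 0.45·π_1 + 0.25·π_2 + 0.2·π_3
Solving with the normalization constraint gives π = (0.4065, 0.3175, 0.2760).
So the stationary probability of Busy is 0.3175.

0.3175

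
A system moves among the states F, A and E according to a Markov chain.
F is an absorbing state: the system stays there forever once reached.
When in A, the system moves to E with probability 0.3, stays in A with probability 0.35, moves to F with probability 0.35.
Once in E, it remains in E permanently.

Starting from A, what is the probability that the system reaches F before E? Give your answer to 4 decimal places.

Let h(s) be the probability of absorption at F starting from transient state s. Then h(F) = 1 and h(E) = 0. By first-step analysis:
h(A) = 0.35·1 + 0.35·h(A) + 0.3·0
Solving: h(A) = 0.5385.
Starting from A, the probability is 0.5385.

0.5385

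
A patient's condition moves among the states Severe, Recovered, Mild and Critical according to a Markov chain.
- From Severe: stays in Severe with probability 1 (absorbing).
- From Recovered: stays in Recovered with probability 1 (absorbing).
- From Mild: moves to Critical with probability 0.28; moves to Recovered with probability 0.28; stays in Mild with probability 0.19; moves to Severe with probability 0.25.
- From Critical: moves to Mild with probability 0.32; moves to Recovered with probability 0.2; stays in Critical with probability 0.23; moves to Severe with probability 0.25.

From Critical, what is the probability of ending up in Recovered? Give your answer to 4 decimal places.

Let h(s) be the probability of absorption at Recovered starting from transient state s. Then h(Recovered) = 1 and h(Severe) = 0. By first-step analysis:
h(Mild) = 0.25·0 + 0.28·1 + 0.19·h(Mild) + 0.28·h(Critical)
h(Critical) = 0.25·0 + 0.2·1 + 0.32·h(Mild) + 0.23·h(Critical)
Solving: h(Mild) = 0.5085, h(Critical) = 0.4711.
Starting from Critical, the probability is 0.4711.

0.4711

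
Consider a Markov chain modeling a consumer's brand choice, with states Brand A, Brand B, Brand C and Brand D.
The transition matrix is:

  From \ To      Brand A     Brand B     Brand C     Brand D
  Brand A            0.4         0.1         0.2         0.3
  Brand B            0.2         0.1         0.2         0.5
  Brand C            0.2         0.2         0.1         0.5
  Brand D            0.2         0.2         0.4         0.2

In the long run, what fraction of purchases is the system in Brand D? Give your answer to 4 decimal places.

Let the stationary distribution be π with π = πP and π_1 + π_2 + π_3 + π_4 = 1.
π_1 = 0.4·π_1 + 0.2·π_2 + 0.2·π_3 + 0.2·π_4
π_2 = 0.1·π_1 + 0.1·π_2 + 0.2·π_3 + 0.2·π_4
π_3 = 0.2·π_1 + 0.2·π_2 + 0.1·π_3 + 0.4·π_4
Solving with the normalization constraint gives π = (0.2500, 0.1591, 0.2448, 0.3462).
So the stationary probability of Brand D is 0.3462.

0.3462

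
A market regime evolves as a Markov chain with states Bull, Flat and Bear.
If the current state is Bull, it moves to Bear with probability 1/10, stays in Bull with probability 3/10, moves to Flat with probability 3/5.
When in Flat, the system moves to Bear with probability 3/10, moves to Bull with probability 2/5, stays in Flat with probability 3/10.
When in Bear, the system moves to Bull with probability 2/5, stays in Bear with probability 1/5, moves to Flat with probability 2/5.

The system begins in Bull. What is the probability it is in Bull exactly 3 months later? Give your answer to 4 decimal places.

0.3630

Propagate the distribution vector 3 months from Bull.
After 0 months: (1.0000, 0.0000, 0.0000)
After 1 month: (0.3000, 0.6000, 0.1000)
After 2 months: (0.3700, 0.4000, 0.2300)
After 3 months: (0.3630, 0.4340, 0.2030)
P(in Bull after 3 months) = 0.3630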